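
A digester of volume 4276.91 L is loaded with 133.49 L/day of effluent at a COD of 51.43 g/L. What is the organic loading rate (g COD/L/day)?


OLR = Q * S / V
= 133.49 * 51.43 / 4276.91
= 1.6052 g/L/day

1.6052 g/L/day


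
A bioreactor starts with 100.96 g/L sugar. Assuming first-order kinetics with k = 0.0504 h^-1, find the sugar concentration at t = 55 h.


S = S0 * exp(-k * t)
S = 100.96 * exp(-0.0504 * 55)
S = 6.3137 g/L

6.3137 g/L


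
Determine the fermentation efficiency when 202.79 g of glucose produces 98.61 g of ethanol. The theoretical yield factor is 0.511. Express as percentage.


Fermentation efficiency = (actual / (0.511 * glucose)) * 100
= (98.61 / (0.511 * 202.79)) * 100
= 95.1598%

95.1598%


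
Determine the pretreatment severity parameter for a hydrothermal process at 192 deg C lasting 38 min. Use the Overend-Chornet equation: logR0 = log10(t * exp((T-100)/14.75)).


logR0 = log10(t * exp((T - 100) / 14.75))
= log10(38 * exp((192 - 100) / 14.75))
= 4.2886

4.2886


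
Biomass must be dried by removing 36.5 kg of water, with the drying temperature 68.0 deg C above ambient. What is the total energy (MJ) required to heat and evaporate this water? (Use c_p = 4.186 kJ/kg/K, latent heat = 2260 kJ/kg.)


E = m_water * (4.186 * dT + 2260) / 1000
= 36.5 * (4.186 * 68.0 + 2260) / 1000
= 92.8797 MJ

92.8797 MJ


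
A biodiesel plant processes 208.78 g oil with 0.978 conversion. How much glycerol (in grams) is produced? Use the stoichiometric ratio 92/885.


glycerol = oil * conv * (92/885)
= 208.78 * 0.978 * 92 / 885
= 21.2262 g

21.2262 g


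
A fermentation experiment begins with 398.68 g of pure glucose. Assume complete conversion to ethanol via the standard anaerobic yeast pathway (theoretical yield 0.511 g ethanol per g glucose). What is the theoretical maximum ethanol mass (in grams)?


Theoretical ethanol yield: m_EtOH = 0.511 * m_glucose
m_EtOH = 0.511 * 398.68 = 203.7255 g

203.7255 g


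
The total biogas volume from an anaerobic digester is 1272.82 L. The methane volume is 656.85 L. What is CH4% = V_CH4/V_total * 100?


CH4% = V_CH4 / V_total * 100
= 656.85 / 1272.82 * 100
= 51.6059%

51.6059%


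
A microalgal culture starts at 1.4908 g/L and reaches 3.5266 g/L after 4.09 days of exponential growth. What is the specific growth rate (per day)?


mu = ln(X2/X1) / dt
= ln(3.5266/1.4908) / 4.09
= 0.2105 per day

0.2105 per day


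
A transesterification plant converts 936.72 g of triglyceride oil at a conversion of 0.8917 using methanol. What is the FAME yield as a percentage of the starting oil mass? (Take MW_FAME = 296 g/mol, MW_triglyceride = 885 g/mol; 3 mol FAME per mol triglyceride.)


m_FAME = oil * conv * (3 * 296 / 885) = oil * conv * (888/885)
= 936.72 * 0.8917 * 888 / 885
= 838.1047 g
Y = m_FAME / oil * 100 = conv * (888/885) * 100
= 0.8917 * 888 / 885 * 100
= 89.47%

89.47%


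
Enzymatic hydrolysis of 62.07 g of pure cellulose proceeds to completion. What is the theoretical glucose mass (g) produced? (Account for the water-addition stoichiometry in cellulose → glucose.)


glucose = cellulose * 180/162
= 62.07 * 180/162
= 68.9667 g

68.9667 g


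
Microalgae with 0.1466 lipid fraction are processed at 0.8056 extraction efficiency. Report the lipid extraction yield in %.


Y = lipid_content * extraction_eff * 100
= 0.1466 * 0.8056 * 100
= 11.8101%

11.8101%


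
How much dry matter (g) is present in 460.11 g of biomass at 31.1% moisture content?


Wd = Ww * (1 - MC/100)
= 460.11 * (1 - 31.1/100)
= 317.0158 g

317.0158 g


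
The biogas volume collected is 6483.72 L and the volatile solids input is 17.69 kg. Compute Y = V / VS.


Y = V / VS
= 6483.72 / 17.69
= 366.5189 L/kg VS

366.5189 L/kg VS


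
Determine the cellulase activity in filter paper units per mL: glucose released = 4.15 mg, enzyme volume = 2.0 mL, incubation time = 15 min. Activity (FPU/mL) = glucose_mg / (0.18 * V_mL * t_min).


Activity = glucose_mg / (0.18 mg/umol * V_mL * t_min)
= 4.15 / (0.18 * 2.0 * 15)
= 0.7685 FPU/mL

0.7685 FPU/mL


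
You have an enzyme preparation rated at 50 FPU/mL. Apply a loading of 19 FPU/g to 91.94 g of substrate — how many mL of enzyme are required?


V = dosage * m_sub / activity
V = 19 * 91.94 / 50
V = 34.9372 mL

34.9372 mL


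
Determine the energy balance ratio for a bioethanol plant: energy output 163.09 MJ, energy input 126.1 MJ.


EROI = E_out / E_in
= 163.09 / 126.1
= 1.2933

1.2933


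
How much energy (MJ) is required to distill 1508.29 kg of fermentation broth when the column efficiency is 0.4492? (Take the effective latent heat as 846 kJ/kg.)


E = m * 846 / (eta * 1000)
= 1508.29 * 846 / (0.4492 * 1000)
= 2840.6352 MJ

2840.6352 MJ


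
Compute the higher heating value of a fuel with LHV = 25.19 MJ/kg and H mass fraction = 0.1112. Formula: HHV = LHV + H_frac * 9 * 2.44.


HHV = LHV + H_frac * 9 * 2.44
= 25.19 + 0.1112 * 9 * 2.44
= 27.6320 MJ/kg

27.6320 MJ/kg


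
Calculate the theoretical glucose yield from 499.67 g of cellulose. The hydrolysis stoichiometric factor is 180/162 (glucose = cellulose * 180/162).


glucose = cellulose * 180/162
= 499.67 * 180/162
= 555.1889 g

555.1889 g


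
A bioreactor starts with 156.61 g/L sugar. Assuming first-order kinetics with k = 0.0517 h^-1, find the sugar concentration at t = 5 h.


S = S0 * exp(-k * t)
S = 156.61 * exp(-0.0517 * 5)
S = 120.9357 g/L

120.9357 g/L


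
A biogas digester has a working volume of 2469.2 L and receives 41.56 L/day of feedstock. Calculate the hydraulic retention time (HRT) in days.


HRT = V / Q
= 2469.2 / 41.56
= 59.4129 days

59.4129 days


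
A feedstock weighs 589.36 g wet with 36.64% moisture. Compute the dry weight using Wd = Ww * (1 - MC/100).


Wd = Ww * (1 - MC/100)
= 589.36 * (1 - 36.64/100)
= 373.4185 g

373.4185 g


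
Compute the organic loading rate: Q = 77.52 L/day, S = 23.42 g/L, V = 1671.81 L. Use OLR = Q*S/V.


OLR = Q * S / V
= 77.52 * 23.42 / 1671.81
= 1.0860 g/L/day

1.0860 g/L/day


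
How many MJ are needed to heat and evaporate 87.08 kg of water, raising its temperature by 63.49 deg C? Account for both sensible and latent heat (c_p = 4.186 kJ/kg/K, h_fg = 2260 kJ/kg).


E = m_water * (4.186 * dT + 2260) / 1000
= 87.08 * (4.186 * 63.49 + 2260) / 1000
= 219.9440 MJ

219.9440 MJ


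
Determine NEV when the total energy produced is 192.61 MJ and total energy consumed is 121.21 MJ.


NEV = E_out - E_in
= 192.61 - 121.21
= 71.4000 MJ

71.4000 MJ


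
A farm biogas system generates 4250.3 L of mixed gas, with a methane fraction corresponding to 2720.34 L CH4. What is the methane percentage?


CH4% = V_CH4 / V_total * 100
= 2720.34 / 4250.3 * 100
= 64.0035%

64.0035%


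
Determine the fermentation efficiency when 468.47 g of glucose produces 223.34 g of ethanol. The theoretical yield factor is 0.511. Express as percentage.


Fermentation efficiency = (actual / (0.511 * glucose)) * 100
= (223.34 / (0.511 * 468.47)) * 100
= 93.2962%

93.2962%


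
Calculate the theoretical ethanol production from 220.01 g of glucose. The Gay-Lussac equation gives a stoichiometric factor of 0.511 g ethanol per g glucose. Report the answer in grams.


Theoretical ethanol yield: m_EtOH = 0.511 * m_glucose
m_EtOH = 0.511 * 220.01 = 112.4251 g

112.4251 g


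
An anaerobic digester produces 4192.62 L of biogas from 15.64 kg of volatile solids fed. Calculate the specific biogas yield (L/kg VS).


Y = V / VS
= 4192.62 / 15.64
= 268.0703 L/kg VS

268.0703 L/kg VS


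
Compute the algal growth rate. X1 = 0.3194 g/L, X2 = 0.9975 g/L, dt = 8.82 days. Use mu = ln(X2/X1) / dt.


mu = ln(X2/X1) / dt
= ln(0.9975/0.3194) / 8.82
= 0.1291 per day

0.1291 per day


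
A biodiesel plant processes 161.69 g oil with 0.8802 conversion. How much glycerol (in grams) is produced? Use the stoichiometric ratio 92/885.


glycerol = oil * conv * (92/885)
= 161.69 * 0.8802 * 92 / 885
= 14.7948 g

14.7948 g


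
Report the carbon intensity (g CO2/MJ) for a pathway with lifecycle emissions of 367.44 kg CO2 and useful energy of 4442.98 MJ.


CI = CO2 * 1000 / E
= 367.44 * 1000 / 4442.98
= 82.7013 g CO2/MJ

82.7013 g CO2/MJ


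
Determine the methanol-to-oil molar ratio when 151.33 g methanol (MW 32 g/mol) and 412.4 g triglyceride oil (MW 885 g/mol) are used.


Molar ratio = n_MeOH / n_oil = (MeOH/32) / (oil/885) = (MeOH * 885) / (32 * oil)
= (151.33 * 885) / (32 * 412.4)
= 10.1484

10.1484


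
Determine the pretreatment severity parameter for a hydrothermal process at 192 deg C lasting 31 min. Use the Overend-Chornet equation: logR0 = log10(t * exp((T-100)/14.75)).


logR0 = log10(t * exp((T - 100) / 14.75))
= log10(31 * exp((192 - 100) / 14.75))
= 4.2002

4.2002


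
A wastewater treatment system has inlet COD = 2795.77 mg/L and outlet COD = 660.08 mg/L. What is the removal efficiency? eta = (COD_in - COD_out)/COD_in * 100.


eta = (COD_in - COD_out) / COD_in * 100
= (2795.77 - 660.08) / 2795.77 * 100
= 76.3900%

76.3900%


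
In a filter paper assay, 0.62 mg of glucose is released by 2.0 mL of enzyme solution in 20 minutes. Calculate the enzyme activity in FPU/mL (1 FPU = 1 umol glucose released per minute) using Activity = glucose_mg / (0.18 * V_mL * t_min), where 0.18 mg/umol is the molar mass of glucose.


Activity = glucose_mg / (0.18 mg/umol * V_mL * t_min)
= 0.62 / (0.18 * 2.0 * 20)
= 0.0861 FPU/mL

0.0861 FPU/mL


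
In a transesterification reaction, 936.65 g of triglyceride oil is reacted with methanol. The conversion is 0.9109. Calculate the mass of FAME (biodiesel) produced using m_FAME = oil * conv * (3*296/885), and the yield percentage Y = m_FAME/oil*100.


m_FAME = oil * conv * (3 * 296 / 885) = oil * conv * (888/885)
= 936.65 * 0.9109 * 888 / 885
= 856.0867 g
Y = m_FAME / oil * 100 = conv * (888/885) * 100
= 0.9109 * 888 / 885 * 100
= 91.40%

856.0867 g FAME; Y = 91.40%


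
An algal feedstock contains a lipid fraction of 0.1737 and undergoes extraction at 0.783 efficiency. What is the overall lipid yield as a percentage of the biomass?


Y = lipid_content * extraction_eff * 100
= 0.1737 * 0.783 * 100
= 13.6007%

13.6007%


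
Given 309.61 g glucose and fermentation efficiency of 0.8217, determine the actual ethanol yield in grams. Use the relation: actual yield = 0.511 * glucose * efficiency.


Actual ethanol: m = 0.511 * 309.61 * 0.8217
m = 130.0017 g

130.0017 g


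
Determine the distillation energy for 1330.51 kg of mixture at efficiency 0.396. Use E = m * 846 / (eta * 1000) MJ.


E = m * 846 / (eta * 1000)
= 1330.51 * 846 / (0.396 * 1000)
= 2842.4532 MJ

2842.4532 MJ


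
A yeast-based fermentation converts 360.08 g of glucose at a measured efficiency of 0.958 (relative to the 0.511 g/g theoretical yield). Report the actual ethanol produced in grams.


Actual ethanol: m = 0.511 * 360.08 * 0.958
m = 176.2728 g

176.2728 g


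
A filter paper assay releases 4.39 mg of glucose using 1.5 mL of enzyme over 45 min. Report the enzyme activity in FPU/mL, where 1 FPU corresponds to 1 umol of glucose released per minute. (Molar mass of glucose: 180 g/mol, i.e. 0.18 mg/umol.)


Activity = glucose_mg / (0.18 mg/umol * V_mL * t_min)
= 4.39 / (0.18 * 1.5 * 45)
= 0.3613 FPU/mL

0.3613 FPU/mL


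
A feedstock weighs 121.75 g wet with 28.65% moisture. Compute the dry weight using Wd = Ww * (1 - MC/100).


Wd = Ww * (1 - MC/100)
= 121.75 * (1 - 28.65/100)
= 86.8686 g

86.8686 g


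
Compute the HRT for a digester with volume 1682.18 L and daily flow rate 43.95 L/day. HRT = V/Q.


HRT = V / Q
= 1682.18 / 43.95
= 38.2749 days

38.2749 days


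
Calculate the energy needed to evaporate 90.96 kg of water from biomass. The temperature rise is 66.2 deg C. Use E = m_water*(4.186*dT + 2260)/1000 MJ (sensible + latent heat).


E = m_water * (4.186 * dT + 2260) / 1000
= 90.96 * (4.186 * 66.2 + 2260) / 1000
= 230.7758 MJ

230.7758 MJ


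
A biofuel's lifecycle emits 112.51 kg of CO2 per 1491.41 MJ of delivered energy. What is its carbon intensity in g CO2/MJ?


CI = CO2 * 1000 / E
= 112.51 * 1000 / 1491.41
= 75.4387 g CO2/MJ

75.4387 g CO2/MJ


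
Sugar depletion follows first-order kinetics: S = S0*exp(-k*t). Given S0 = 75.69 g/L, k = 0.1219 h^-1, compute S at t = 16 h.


S = S0 * exp(-k * t)
S = 75.69 * exp(-0.1219 * 16)
S = 10.7644 g/L

10.7644 g/L


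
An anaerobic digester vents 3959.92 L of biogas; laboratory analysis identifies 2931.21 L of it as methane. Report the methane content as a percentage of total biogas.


CH4% = V_CH4 / V_total * 100
= 2931.21 / 3959.92 * 100
= 74.0219%

74.0219%


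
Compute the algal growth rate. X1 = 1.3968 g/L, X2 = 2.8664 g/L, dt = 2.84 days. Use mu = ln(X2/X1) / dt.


mu = ln(X2/X1) / dt
= ln(2.8664/1.3968) / 2.84
= 0.2531 per day

0.2531 per day


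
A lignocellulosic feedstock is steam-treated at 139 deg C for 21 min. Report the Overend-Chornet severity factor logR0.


logR0 = log10(t * exp((T - 100) / 14.75))
= log10(21 * exp((139 - 100) / 14.75))
= 2.4705

2.4705


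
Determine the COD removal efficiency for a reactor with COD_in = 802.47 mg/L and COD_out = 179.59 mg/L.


eta = (COD_in - COD_out) / COD_in * 100
= (802.47 - 179.59) / 802.47 * 100
= 77.6203%

77.6203%


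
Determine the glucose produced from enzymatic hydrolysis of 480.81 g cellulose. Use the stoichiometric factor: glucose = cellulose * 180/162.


glucose = cellulose * 180/162
= 480.81 * 180/162
= 534.2333 g

534.2333 g


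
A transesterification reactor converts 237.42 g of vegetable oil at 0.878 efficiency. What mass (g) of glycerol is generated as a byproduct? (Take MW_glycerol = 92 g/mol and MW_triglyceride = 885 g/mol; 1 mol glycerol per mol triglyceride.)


glycerol = oil * conv * (92/885)
= 237.42 * 0.878 * 92 / 885
= 21.6699 g

21.6699 g


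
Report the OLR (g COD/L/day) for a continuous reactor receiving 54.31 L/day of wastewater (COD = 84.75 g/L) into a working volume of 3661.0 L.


OLR = Q * S / V
= 54.31 * 84.75 / 3661.0
= 1.2572 g/L/day

1.2572 g/L/day


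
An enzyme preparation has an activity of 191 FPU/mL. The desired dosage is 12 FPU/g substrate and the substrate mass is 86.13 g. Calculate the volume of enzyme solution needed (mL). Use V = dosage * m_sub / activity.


V = dosage * m_sub / activity
V = 12 * 86.13 / 191
V = 5.4113 mL

5.4113 mL


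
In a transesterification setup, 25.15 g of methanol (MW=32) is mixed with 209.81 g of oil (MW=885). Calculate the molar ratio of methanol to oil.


Molar ratio = n_MeOH / n_oil = (MeOH/32) / (oil/885) = (MeOH * 885) / (32 * oil)
= (25.15 * 885) / (32 * 209.81)
= 3.3152

3.3152


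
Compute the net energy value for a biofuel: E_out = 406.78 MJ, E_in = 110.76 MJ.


NEV = E_out - E_in
= 406.78 - 110.76
= 296.0200 MJ

296.0200 MJ


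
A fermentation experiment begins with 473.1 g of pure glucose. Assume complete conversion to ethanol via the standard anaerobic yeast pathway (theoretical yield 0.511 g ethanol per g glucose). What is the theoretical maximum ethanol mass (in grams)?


Theoretical ethanol yield: m_EtOH = 0.511 * m_glucose
m_EtOH = 0.511 * 473.1 = 241.7541 g

241.7541 g


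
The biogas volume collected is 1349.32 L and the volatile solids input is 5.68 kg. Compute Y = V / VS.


Y = V / VS
= 1349.32 / 5.68
= 237.5563 L/kg VS

237.5563 L/kg VS


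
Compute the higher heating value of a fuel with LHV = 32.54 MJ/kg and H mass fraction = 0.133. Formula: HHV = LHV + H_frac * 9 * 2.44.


HHV = LHV + H_frac * 9 * 2.44
= 32.54 + 0.133 * 9 * 2.44
= 35.4607 MJ/kg

35.4607 MJ/kg


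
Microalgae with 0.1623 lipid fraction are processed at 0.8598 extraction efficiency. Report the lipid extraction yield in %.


Y = lipid_content * extraction_eff * 100
= 0.1623 * 0.8598 * 100
= 13.9546%

13.9546%


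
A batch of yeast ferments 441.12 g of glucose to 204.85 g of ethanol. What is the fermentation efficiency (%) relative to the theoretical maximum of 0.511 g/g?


Fermentation efficiency = (actual / (0.511 * glucose)) * 100
= (204.85 / (0.511 * 441.12)) * 100
= 90.8779%

90.8779%


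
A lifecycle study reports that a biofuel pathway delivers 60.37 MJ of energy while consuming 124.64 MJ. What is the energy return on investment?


EROI = E_out / E_in
= 60.37 / 124.64
= 0.4844

0.4844


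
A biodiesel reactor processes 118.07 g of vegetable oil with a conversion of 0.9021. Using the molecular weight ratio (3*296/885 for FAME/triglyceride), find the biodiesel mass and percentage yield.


m_FAME = oil * conv * (3 * 296 / 885) = oil * conv * (888/885)
= 118.07 * 0.9021 * 888 / 885
= 106.8720 g
Y = m_FAME / oil * 100 = conv * (888/885) * 100
= 0.9021 * 888 / 885 * 100
= 90.52%

106.8720 g FAME; Y = 90.52%


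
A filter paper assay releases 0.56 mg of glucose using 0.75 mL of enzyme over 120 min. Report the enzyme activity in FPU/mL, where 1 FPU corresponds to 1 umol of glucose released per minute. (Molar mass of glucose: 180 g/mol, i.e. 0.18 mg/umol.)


Activity = glucose_mg / (0.18 mg/umol * V_mL * t_min)
= 0.56 / (0.18 * 0.75 * 120)
= 0.0346 FPU/mL

0.0346 FPU/mL


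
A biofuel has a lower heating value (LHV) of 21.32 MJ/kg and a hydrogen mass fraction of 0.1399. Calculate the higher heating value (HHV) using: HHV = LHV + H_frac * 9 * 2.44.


HHV = LHV + H_frac * 9 * 2.44
= 21.32 + 0.1399 * 9 * 2.44
= 24.3922 MJ/kg

24.3922 MJ/kg


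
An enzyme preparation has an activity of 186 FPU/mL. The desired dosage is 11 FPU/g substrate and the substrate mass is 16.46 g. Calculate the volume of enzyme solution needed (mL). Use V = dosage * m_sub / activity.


V = dosage * m_sub / activity
V = 11 * 16.46 / 186
V = 0.9734 mL

0.9734 mL


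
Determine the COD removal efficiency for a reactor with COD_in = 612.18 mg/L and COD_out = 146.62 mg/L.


eta = (COD_in - COD_out) / COD_in * 100
= (612.18 - 146.62) / 612.18 * 100
= 76.0495%

76.0495%


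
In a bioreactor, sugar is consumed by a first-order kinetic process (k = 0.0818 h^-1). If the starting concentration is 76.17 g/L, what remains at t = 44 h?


S = S0 * exp(-k * t)
S = 76.17 * exp(-0.0818 * 44)
S = 2.0829 g/L

2.0829 g/L


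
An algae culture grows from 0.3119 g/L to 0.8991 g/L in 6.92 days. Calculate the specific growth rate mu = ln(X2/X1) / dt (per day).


mu = ln(X2/X1) / dt
= ln(0.8991/0.3119) / 6.92
= 0.1530 per day

0.1530 per day


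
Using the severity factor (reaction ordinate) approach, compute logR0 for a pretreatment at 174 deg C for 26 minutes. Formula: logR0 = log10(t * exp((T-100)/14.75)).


logR0 = log10(t * exp((T - 100) / 14.75))
= log10(26 * exp((174 - 100) / 14.75))
= 3.5938

3.5938


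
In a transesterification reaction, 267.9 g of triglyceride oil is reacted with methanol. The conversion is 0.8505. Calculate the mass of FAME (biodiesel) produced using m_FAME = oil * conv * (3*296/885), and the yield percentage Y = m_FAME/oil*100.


m_FAME = oil * conv * (3 * 296 / 885) = oil * conv * (888/885)
= 267.9 * 0.8505 * 888 / 885
= 228.6213 g
Y = m_FAME / oil * 100 = conv * (888/885) * 100
= 0.8505 * 888 / 885 * 100
= 85.34%

228.6213 g FAME; Y = 85.34%


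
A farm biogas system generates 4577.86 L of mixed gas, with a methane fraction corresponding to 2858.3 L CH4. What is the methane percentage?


CH4% = V_CH4 / V_total * 100
= 2858.3 / 4577.86 * 100
= 62.4375%

62.4375%


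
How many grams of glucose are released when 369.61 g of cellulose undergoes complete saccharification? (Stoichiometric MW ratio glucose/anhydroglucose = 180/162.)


glucose = cellulose * 180/162
= 369.61 * 180/162
= 410.6778 g

410.6778 g


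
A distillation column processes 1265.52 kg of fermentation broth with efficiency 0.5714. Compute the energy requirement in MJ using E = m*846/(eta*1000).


E = m * 846 / (eta * 1000)
= 1265.52 * 846 / (0.5714 * 1000)
= 1873.6960 MJ

1873.6960 MJ


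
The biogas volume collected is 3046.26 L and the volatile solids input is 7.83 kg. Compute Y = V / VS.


Y = V / VS
= 3046.26 / 7.83
= 389.0498 L/kg VS

389.0498 L/kg VS


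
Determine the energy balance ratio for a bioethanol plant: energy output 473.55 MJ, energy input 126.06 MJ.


EROI = E_out / E_in
= 473.55 / 126.06
= 3.7565

3.7565


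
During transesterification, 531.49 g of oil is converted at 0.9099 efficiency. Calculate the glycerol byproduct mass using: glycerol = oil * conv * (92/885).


glycerol = oil * conv * (92/885)
= 531.49 * 0.9099 * 92 / 885
= 50.2728 g

50.2728 g


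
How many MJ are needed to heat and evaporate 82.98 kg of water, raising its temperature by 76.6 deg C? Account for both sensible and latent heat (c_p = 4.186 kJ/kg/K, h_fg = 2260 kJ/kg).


E = m_water * (4.186 * dT + 2260) / 1000
= 82.98 * (4.186 * 76.6 + 2260) / 1000
= 214.1421 MJ

214.1421 MJ


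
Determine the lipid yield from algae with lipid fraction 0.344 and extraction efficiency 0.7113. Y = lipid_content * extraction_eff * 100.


Y = lipid_content * extraction_eff * 100
= 0.344 * 0.7113 * 100
= 24.4687%

24.4687%


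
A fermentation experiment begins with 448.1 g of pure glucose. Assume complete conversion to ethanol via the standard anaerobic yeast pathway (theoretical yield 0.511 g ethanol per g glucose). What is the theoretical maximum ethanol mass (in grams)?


Theoretical ethanol yield: m_EtOH = 0.511 * m_glucose
m_EtOH = 0.511 * 448.1 = 228.9791 g

228.9791 g


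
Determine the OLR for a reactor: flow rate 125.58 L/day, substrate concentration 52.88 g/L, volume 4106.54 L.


OLR = Q * S / V
= 125.58 * 52.88 / 4106.54
= 1.6171 g/L/day

1.6171 g/L/day


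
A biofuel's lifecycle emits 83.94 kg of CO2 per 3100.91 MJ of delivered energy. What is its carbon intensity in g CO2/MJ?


CI = CO2 * 1000 / E
= 83.94 * 1000 / 3100.91
= 27.0695 g CO2/MJ

27.0695 g CO2/MJ


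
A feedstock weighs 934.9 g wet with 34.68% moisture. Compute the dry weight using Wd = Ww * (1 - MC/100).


Wd = Ww * (1 - MC/100)
= 934.9 * (1 - 34.68/100)
= 610.6767 g

610.6767 g


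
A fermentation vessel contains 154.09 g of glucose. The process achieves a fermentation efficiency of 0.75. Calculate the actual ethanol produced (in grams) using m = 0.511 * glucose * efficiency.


Actual ethanol: m = 0.511 * 154.09 * 0.75
m = 59.0550 g

59.0550 g


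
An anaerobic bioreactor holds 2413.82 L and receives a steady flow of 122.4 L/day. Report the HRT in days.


HRT = V / Q
= 2413.82 / 122.4
= 19.7208 days

19.7208 days


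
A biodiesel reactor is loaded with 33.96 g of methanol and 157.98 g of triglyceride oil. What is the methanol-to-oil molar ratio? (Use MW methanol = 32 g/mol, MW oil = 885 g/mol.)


Molar ratio = n_MeOH / n_oil = (MeOH/32) / (oil/885) = (MeOH * 885) / (32 * oil)
= (33.96 * 885) / (32 * 157.98)
= 5.9451

5.9451


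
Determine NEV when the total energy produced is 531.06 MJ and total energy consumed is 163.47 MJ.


NEV = E_out - E_in
= 531.06 - 163.47
= 367.5900 MJ

367.5900 MJ


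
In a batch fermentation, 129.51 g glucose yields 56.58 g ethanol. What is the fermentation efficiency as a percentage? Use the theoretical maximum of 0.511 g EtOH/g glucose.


Fermentation efficiency = (actual / (0.511 * glucose)) * 100
= (56.58 / (0.511 * 129.51)) * 100
= 85.4946%

85.4946%


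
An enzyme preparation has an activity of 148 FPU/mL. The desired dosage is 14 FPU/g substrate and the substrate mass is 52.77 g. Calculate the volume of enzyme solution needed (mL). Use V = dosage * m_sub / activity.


V = dosage * m_sub / activity
V = 14 * 52.77 / 148
V = 4.9918 mL

4.9918 mL


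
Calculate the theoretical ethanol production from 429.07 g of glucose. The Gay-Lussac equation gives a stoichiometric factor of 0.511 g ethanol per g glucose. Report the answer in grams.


Theoretical ethanol yield: m_EtOH = 0.511 * m_glucose
m_EtOH = 0.511 * 429.07 = 219.2548 g

219.2548 g


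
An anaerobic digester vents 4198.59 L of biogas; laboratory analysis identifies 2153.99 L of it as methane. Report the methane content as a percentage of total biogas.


CH4% = V_CH4 / V_total * 100
= 2153.99 / 4198.59 * 100
= 51.3027%

51.3027%


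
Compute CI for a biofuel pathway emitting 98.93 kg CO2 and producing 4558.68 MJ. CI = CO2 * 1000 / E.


CI = CO2 * 1000 / E
= 98.93 * 1000 / 4558.68
= 21.7015 g CO2/MJ

21.7015 g CO2/MJ


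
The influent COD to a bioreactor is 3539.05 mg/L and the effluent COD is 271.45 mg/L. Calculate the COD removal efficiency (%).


eta = (COD_in - COD_out) / COD_in * 100
= (3539.05 - 271.45) / 3539.05 * 100
= 92.3299%

92.3299%


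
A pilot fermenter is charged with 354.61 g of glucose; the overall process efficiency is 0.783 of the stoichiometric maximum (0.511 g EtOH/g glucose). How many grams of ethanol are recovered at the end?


Actual ethanol: m = 0.511 * 354.61 * 0.783
m = 141.8841 g

141.8841 g


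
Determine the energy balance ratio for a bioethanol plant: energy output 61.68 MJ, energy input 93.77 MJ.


EROI = E_out / E_in
= 61.68 / 93.77
= 0.6578

0.6578


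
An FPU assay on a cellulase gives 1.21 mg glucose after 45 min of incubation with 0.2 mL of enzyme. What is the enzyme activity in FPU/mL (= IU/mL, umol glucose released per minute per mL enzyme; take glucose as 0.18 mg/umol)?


Activity = glucose_mg / (0.18 mg/umol * V_mL * t_min)
= 1.21 / (0.18 * 0.2 * 45)
= 0.7469 FPU/mL

0.7469 FPU/mL


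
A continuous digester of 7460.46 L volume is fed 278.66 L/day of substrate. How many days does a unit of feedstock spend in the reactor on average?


HRT = V / Q
= 7460.46 / 278.66
= 26.7726 days

26.7726 days


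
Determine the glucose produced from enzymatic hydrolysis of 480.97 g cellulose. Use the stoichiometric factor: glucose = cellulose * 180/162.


glucose = cellulose * 180/162
= 480.97 * 180/162
= 534.4111 g

534.4111 g


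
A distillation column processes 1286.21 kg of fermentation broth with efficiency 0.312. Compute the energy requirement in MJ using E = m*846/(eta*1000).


E = m * 846 / (eta * 1000)
= 1286.21 * 846 / (0.312 * 1000)
= 3487.6079 MJ

3487.6079 MJ


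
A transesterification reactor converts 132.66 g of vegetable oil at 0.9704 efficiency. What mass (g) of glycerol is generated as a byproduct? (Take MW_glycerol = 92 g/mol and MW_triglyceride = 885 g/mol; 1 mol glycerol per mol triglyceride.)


glycerol = oil * conv * (92/885)
= 132.66 * 0.9704 * 92 / 885
= 13.3824 g

13.3824 g


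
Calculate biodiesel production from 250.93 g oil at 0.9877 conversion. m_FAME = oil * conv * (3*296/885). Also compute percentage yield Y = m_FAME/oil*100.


m_FAME = oil * conv * (3 * 296 / 885) = oil * conv * (888/885)
= 250.93 * 0.9877 * 888 / 885
= 248.6837 g
Y = m_FAME / oil * 100 = conv * (888/885) * 100
= 0.9877 * 888 / 885 * 100
= 99.10%

248.6837 g FAME; Y = 99.10%


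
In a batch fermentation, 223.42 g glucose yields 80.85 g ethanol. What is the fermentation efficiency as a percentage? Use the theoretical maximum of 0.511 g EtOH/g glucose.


Fermentation efficiency = (actual / (0.511 * glucose)) * 100
= (80.85 / (0.511 * 223.42)) * 100
= 70.8169%

70.8169%


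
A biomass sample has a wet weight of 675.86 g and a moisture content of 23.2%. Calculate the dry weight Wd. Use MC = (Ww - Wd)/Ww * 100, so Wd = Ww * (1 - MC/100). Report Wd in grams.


Wd = Ww * (1 - MC/100)
= 675.86 * (1 - 23.2/100)
= 519.0605 g

519.0605 g


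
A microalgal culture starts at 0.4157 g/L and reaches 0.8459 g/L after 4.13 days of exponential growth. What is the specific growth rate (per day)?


mu = ln(X2/X1) / dt
= ln(0.8459/0.4157) / 4.13
= 0.1720 per day

0.1720 per day


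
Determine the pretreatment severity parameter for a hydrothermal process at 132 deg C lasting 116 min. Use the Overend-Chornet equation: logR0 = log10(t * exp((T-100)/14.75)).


logR0 = log10(t * exp((T - 100) / 14.75))
= log10(116 * exp((132 - 100) / 14.75))
= 3.0067

3.0067


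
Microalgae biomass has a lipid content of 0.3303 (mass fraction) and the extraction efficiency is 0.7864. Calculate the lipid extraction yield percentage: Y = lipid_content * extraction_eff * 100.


Y = lipid_content * extraction_eff * 100
= 0.3303 * 0.7864 * 100
= 25.9748%

25.9748%


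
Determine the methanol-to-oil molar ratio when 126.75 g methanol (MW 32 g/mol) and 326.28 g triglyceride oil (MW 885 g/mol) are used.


Molar ratio = n_MeOH / n_oil = (MeOH/32) / (oil/885) = (MeOH * 885) / (32 * oil)
= (126.75 * 885) / (32 * 326.28)
= 10.7436

10.7436


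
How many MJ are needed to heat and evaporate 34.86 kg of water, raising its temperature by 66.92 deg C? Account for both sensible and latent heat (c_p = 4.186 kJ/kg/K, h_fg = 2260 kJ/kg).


E = m_water * (4.186 * dT + 2260) / 1000
= 34.86 * (4.186 * 66.92 + 2260) / 1000
= 88.5488 MJ

88.5488 MJ


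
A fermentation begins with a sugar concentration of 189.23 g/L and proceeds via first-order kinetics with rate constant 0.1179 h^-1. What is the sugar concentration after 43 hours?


S = S0 * exp(-k * t)
S = 189.23 * exp(-0.1179 * 43)
S = 1.1892 g/L

1.1892 g/L


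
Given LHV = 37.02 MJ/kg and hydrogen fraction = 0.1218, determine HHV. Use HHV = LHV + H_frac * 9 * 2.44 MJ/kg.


HHV = LHV + H_frac * 9 * 2.44
= 37.02 + 0.1218 * 9 * 2.44
= 39.6947 MJ/kg

39.6947 MJ/kg


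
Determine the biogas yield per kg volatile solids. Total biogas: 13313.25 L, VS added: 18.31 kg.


Y = V / VS
= 13313.25 / 18.31
= 727.1027 L/kg VS

727.1027 L/kg VS


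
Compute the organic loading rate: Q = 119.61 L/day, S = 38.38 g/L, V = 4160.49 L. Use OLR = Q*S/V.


OLR = Q * S / V
= 119.61 * 38.38 / 4160.49
= 1.1034 g/L/day

1.1034 g/L/day


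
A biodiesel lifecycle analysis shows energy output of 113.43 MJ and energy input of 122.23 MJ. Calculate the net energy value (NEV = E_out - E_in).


NEV = E_out - E_in
= 113.43 - 122.23
= -8.8000 MJ

-8.8000 MJ


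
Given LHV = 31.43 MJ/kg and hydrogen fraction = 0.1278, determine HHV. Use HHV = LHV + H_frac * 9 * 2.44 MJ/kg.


HHV = LHV + H_frac * 9 * 2.44
= 31.43 + 0.1278 * 9 * 2.44
= 34.2365 MJ/kg

34.2365 MJ/kg


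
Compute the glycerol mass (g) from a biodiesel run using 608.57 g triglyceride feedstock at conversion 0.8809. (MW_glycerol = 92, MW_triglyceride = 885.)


glycerol = oil * conv * (92/885)
= 608.57 * 0.8809 * 92 / 885
= 55.7291 g

55.7291 g


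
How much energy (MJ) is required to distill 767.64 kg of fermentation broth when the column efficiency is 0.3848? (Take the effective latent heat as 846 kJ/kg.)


E = m * 846 / (eta * 1000)
= 767.64 * 846 / (0.3848 * 1000)
= 1687.6909 MJ

1687.6909 MJ


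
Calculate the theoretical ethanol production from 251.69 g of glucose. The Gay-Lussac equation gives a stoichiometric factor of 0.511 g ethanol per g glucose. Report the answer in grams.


Theoretical ethanol yield: m_EtOH = 0.511 * m_glucose
m_EtOH = 0.511 * 251.69 = 128.6136 g

128.6136 g


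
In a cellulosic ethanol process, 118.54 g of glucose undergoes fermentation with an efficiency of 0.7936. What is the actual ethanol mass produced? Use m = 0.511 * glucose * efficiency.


Actual ethanol: m = 0.511 * 118.54 * 0.7936
m = 48.0715 g

48.0715 g


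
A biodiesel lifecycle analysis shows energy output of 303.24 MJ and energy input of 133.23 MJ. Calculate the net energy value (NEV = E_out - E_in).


NEV = E_out - E_in
= 303.24 - 133.23
= 170.0100 MJ

170.0100 MJ


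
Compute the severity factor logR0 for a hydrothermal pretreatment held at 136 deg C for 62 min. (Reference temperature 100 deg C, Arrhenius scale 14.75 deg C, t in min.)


logR0 = log10(t * exp((T - 100) / 14.75))
= log10(62 * exp((136 - 100) / 14.75))
= 2.8524

2.8524


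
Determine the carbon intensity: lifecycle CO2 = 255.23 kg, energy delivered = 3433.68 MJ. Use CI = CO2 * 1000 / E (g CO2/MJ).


CI = CO2 * 1000 / E
= 255.23 * 1000 / 3433.68
= 74.3313 g CO2/MJ

74.3313 g CO2/MJ


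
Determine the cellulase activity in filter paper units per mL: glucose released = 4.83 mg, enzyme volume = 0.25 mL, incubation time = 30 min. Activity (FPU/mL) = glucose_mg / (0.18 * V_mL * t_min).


Activity = glucose_mg / (0.18 mg/umol * V_mL * t_min)
= 4.83 / (0.18 * 0.25 * 30)
= 3.5778 FPU/mL

3.5778 FPU/mL


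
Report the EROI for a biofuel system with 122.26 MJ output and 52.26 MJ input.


EROI = E_out / E_in
= 122.26 / 52.26
= 2.3395

2.3395


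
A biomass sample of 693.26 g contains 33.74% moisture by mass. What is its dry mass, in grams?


Wd = Ww * (1 - MC/100)
= 693.26 * (1 - 33.74/100)
= 459.3541 g

459.3541 g


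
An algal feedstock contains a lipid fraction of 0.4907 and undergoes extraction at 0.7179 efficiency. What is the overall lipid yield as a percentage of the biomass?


Y = lipid_content * extraction_eff * 100
= 0.4907 * 0.7179 * 100
= 35.2274%

35.2274%


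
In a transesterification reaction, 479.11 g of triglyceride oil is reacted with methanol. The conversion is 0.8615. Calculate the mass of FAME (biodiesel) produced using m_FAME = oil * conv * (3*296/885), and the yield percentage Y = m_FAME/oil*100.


m_FAME = oil * conv * (3 * 296 / 885) = oil * conv * (888/885)
= 479.11 * 0.8615 * 888 / 885
= 414.1524 g
Y = m_FAME / oil * 100 = conv * (888/885) * 100
= 0.8615 * 888 / 885 * 100
= 86.44%

414.1524 g FAME; Y = 86.44%


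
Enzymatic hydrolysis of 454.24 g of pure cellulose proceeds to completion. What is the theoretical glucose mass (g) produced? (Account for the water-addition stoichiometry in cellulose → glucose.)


glucose = cellulose * 180/162
= 454.24 * 180/162
= 504.7111 g

504.7111 g


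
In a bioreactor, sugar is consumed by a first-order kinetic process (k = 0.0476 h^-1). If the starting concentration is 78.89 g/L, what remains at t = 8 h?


S = S0 * exp(-k * t)
S = 78.89 * exp(-0.0476 * 8)
S = 53.9067 g/L

53.9067 g/L


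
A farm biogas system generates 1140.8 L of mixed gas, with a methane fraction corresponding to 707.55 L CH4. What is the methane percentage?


CH4% = V_CH4 / V_total * 100
= 707.55 / 1140.8 * 100
= 62.0223%

62.0223%


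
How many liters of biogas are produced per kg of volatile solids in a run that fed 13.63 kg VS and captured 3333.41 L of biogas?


Y = V / VS
= 3333.41 / 13.63
= 244.5642 L/kg VS

244.5642 L/kg VS


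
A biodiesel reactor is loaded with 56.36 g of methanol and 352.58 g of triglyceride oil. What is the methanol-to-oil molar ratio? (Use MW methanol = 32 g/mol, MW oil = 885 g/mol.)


Molar ratio = n_MeOH / n_oil = (MeOH/32) / (oil/885) = (MeOH * 885) / (32 * oil)
= (56.36 * 885) / (32 * 352.58)
= 4.4209

4.4209


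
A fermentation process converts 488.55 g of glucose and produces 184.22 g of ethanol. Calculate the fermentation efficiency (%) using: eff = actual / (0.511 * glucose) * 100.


Fermentation efficiency = (actual / (0.511 * glucose)) * 100
= (184.22 / (0.511 * 488.55)) * 100
= 73.7916%

73.7916%


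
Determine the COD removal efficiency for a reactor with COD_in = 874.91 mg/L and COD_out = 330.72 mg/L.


eta = (COD_in - COD_out) / COD_in * 100
= (874.91 - 330.72) / 874.91 * 100
= 62.1995%

62.1995%


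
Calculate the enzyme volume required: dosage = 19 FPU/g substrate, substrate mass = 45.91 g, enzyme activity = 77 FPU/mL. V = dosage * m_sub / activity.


V = dosage * m_sub / activity
V = 19 * 45.91 / 77
V = 11.3284 mL

11.3284 mL


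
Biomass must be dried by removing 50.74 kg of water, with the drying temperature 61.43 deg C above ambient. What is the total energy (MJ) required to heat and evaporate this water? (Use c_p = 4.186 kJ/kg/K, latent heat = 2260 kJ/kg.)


E = m_water * (4.186 * dT + 2260) / 1000
= 50.74 * (4.186 * 61.43 + 2260) / 1000
= 127.7200 MJ

127.7200 MJ


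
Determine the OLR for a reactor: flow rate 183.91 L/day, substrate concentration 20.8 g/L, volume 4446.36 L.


OLR = Q * S / V
= 183.91 * 20.8 / 4446.36
= 0.8603 g/L/day

0.8603 g/L/day


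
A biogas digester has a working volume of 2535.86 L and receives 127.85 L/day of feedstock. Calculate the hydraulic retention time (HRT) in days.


HRT = V / Q
= 2535.86 / 127.85
= 19.8346 days

19.8346 days


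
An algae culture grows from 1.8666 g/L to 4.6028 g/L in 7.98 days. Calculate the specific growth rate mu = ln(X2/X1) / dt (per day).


mu = ln(X2/X1) / dt
= ln(4.6028/1.8666) / 7.98
= 0.1131 per day

0.1131 per day


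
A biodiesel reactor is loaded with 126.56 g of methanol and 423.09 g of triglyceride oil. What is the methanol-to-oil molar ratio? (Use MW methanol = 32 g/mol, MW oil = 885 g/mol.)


Molar ratio = n_MeOH / n_oil = (MeOH/32) / (oil/885) = (MeOH * 885) / (32 * oil)
= (126.56 * 885) / (32 * 423.09)
= 8.2729

8.2729


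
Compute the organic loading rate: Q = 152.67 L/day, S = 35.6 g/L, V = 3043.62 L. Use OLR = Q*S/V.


OLR = Q * S / V
= 152.67 * 35.6 / 3043.62
= 1.7857 g/L/day

1.7857 g/L/day


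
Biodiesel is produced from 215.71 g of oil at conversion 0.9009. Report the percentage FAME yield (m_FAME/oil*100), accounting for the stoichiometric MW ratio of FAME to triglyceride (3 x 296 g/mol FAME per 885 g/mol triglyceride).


m_FAME = oil * conv * (3 * 296 / 885) = oil * conv * (888/885)
= 215.71 * 0.9009 * 888 / 885
= 194.9919 g
Y = m_FAME / oil * 100 = conv * (888/885) * 100
= 0.9009 * 888 / 885 * 100
= 90.40%

90.40%


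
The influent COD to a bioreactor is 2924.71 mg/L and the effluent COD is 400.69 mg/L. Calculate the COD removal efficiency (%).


eta = (COD_in - COD_out) / COD_in * 100
= (2924.71 - 400.69) / 2924.71 * 100
= 86.2998%

86.2998%


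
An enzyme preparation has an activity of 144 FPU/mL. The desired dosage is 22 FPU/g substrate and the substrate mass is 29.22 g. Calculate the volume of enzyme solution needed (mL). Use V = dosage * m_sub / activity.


V = dosage * m_sub / activity
V = 22 * 29.22 / 144
V = 4.4642 mL

4.4642 mL


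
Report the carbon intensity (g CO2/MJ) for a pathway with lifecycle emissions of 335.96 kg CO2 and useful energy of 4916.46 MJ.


CI = CO2 * 1000 / E
= 335.96 * 1000 / 4916.46
= 68.3337 g CO2/MJ

68.3337 g CO2/MJ


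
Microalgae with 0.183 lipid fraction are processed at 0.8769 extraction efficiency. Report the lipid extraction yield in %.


Y = lipid_content * extraction_eff * 100
= 0.183 * 0.8769 * 100
= 16.0473%

16.0473%


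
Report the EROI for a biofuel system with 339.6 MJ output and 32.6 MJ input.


EROI = E_out / E_in
= 339.6 / 32.6
= 10.4172

10.4172


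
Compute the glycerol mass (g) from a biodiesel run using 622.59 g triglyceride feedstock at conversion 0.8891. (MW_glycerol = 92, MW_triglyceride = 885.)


glycerol = oil * conv * (92/885)
= 622.59 * 0.8891 * 92 / 885
= 57.5436 g

57.5436 g


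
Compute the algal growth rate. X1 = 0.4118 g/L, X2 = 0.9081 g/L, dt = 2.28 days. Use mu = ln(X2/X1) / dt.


mu = ln(X2/X1) / dt
= ln(0.9081/0.4118) / 2.28
= 0.3468 per day

0.3468 per day


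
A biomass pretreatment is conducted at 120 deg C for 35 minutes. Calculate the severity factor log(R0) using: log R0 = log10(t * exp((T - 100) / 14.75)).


logR0 = log10(t * exp((T - 100) / 14.75))
= log10(35 * exp((120 - 100) / 14.75))
= 2.1329

2.1329


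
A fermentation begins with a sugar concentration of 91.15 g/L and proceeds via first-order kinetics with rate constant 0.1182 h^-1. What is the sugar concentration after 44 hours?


S = S0 * exp(-k * t)
S = 91.15 * exp(-0.1182 * 44)
S = 0.5024 g/L

0.5024 g/L


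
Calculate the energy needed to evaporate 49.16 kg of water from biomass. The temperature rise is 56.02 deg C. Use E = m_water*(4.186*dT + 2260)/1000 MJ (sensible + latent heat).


E = m_water * (4.186 * dT + 2260) / 1000
= 49.16 * (4.186 * 56.02 + 2260) / 1000
= 122.6296 MJ

122.6296 MJ


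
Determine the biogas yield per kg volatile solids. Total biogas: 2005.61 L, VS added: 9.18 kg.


Y = V / VS
= 2005.61 / 9.18
= 218.4760 L/kg VS

218.4760 L/kg VS
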